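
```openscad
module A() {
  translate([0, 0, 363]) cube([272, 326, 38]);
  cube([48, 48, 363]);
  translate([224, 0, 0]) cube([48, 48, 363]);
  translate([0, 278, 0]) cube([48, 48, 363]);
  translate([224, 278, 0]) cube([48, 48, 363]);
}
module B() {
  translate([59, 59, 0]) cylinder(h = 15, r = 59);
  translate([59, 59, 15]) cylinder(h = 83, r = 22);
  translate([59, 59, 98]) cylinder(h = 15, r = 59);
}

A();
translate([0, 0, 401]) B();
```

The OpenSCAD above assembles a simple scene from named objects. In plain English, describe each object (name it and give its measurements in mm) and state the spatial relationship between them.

A is a simple wooden stool: a rectangular seat 272 mm (x) by 326 mm (y), 38 mm thick, top face at z = 401 mm, on four square legs, each 48×48 mm in cross-section. The legs rest on z = 0, each flush with a corner of the seat.

B is a spool: two coaxial disc flanges of radius 59 mm and thickness 15 mm, joined by a core cylinder of radius 22 mm and height 83 mm. The lower flange rests on z = 0 and the three cylinders share a vertical axis.

The spool is on top of the stool.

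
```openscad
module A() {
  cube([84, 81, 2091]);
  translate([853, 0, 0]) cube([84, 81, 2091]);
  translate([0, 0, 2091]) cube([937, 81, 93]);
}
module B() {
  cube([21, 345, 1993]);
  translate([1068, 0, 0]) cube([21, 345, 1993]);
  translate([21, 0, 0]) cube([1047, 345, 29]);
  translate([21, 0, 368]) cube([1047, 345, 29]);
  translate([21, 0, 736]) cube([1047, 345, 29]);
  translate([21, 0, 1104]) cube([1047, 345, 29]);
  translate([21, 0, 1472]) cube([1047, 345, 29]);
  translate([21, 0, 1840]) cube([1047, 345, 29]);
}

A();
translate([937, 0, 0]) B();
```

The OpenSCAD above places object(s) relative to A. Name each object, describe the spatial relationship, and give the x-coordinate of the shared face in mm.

A is a door frame. B is a bookshelf. The bookshelf is against the door frame's +x side, with their −y faces flush. The x-coordinate of the shared face is 937 mm.

The door frame's +x face and the bookshelf's −x face are both at x = 937 mm.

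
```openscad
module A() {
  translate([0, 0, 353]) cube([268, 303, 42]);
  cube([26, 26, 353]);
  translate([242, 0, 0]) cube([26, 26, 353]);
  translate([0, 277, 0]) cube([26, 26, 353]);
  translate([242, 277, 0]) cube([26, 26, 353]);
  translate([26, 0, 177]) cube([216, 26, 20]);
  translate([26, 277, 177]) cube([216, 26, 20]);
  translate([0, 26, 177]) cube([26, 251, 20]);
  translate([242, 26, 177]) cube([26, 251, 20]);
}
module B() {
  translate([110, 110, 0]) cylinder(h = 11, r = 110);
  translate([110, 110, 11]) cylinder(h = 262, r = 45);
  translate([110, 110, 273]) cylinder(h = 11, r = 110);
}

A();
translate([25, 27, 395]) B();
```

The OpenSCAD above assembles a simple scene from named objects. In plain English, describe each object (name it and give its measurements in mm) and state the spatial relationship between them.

A is a four-legged stool. The seat is 268×303 mm, 42 mm thick, top at z = 395 mm. It stands on four square legs, each 26×26 mm in cross-section, from z = 0 to the seat underside, each flush with a corner of the seat. Four stretchers, 26 mm wide and 20 mm tall, connect adjacent legs with their undersides at z = 177 mm, each running between the inner faces of the legs it joins and aligned with the legs' outer faces on the other axis.

B is a spool: two coaxial disc flanges of radius 110 mm and thickness 11 mm, joined by a core cylinder of radius 45 mm and height 262 mm. The lower flange rests on z = 0 and the three cylinders share a vertical axis.

The spool is on top of the stool.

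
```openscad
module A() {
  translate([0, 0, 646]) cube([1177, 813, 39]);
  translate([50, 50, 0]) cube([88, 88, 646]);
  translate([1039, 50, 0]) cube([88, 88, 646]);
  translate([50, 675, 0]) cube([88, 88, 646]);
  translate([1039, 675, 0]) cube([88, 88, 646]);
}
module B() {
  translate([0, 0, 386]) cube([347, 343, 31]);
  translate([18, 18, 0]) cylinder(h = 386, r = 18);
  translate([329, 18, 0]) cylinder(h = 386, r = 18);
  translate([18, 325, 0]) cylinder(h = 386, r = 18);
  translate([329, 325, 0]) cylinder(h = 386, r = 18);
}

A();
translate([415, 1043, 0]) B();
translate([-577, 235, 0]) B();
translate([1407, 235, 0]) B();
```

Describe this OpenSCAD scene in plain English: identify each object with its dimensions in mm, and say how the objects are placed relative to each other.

A is a table with a 1177×813 mm rectangular top, 39 mm thick, top surface at z = 685 mm, supported by four 88×88 mm square legs, each inset 50 mm from the nearest pair of top edges, running from the floor.

B is a four-legged stool. The seat is 347×343 mm, 31 mm thick, top at z = 417 mm. It stands on four round legs, each 36 mm in diameter, from z = 0 to the seat underside, each leg's axis is inset half a diameter from the nearest pair of seat edges (so the leg's bounding box is flush with the corner).

Three stools sit around the table at the +y, −x, +x sides.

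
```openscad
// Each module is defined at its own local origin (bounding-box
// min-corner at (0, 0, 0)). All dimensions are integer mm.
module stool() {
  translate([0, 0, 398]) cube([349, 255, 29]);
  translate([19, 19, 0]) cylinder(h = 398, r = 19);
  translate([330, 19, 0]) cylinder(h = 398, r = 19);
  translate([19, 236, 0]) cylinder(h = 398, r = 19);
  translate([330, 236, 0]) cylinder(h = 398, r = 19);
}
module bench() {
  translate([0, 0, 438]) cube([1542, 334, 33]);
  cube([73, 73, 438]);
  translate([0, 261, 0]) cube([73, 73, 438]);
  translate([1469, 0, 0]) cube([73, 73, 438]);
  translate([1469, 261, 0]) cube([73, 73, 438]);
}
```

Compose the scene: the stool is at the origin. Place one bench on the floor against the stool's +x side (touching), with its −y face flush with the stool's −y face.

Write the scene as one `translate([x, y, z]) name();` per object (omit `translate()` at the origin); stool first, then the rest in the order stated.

stool();
translate([349, 0, 0]) bench();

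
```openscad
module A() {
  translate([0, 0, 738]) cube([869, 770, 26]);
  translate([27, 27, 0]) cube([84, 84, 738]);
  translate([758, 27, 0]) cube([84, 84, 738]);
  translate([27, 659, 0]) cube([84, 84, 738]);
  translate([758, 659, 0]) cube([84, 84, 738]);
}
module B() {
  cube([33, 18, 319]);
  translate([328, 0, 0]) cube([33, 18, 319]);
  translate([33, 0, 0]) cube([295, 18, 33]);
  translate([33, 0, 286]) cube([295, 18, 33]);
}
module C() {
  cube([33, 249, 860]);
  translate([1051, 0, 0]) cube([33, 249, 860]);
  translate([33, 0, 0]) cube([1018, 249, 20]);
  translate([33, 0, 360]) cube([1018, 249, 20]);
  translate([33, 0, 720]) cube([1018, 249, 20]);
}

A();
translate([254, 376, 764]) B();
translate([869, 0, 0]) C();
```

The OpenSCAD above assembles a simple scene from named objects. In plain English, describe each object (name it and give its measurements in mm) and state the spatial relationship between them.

A is a table: top 869 mm (x) × 770 mm (y), 26 mm thick, upper face at z = 764 mm, on four 84×84 mm square legs, each inset 27 mm from the nearest pair of top edges, running from z = 0 to the bottom of the top.

B is a picture frame with a 295×253 mm rectangular opening (x by z) and a uniform 33 mm border on every side. Frame depth is 18 mm along y. It is built from two vertical stiles running the full outside height and two horizontal rails spanning the gap between the stiles.

C is a bookshelf 1084 mm wide overall, 249 mm deep and 860 mm tall. The two sides are 33 mm thick vertical panels. 3 horizontal shelves of 20 mm thickness span between the inner faces of the sides; the lowest shelf sits on the floor and shelves are stacked with a clear vertical gap of 340 mm between each pair.

The picture frame is on top of the table, centred. The bookshelf is against the table's +x side, with their −y faces flush.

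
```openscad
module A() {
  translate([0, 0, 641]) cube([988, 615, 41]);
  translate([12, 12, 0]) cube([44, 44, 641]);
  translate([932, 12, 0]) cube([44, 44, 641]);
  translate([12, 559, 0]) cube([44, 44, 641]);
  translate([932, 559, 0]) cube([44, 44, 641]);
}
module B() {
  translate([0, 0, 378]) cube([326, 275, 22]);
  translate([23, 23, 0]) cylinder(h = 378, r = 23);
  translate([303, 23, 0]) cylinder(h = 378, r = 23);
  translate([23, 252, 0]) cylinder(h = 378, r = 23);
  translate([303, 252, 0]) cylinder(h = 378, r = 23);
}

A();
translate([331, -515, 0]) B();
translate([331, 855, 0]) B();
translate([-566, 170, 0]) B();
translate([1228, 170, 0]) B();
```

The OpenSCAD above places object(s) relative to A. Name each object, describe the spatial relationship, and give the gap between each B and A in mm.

Each stool's nearest face is 240 mm from the table's bounding box.

A is a table. B is a stool. Four stools sit around the table at the −y, +y, −x, +x sides. The gap between each stool and the table is 240 mm.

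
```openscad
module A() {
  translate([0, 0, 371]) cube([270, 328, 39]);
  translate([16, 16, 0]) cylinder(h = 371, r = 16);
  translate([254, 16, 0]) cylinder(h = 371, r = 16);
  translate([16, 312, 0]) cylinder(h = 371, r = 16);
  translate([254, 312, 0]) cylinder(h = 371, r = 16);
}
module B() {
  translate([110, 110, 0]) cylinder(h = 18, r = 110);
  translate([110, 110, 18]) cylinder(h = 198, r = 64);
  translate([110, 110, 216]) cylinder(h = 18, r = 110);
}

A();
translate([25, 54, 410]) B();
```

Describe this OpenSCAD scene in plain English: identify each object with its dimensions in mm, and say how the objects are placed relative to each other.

A is a four-legged stool. The seat is a 270×328×39 mm slab whose top surface is at z = 410 mm; four round legs, each 32 mm in diameter, run from the floor (z = 0) to the underside of the seat, each leg's axis is inset half a diameter from the nearest pair of seat edges (so the leg's bounding box is flush with the corner).

B is a spool: two coaxial disc flanges of radius 110 mm and thickness 18 mm, joined by a core cylinder of radius 64 mm and height 198 mm. The lower flange rests on z = 0 and the three cylinders share a vertical axis.

The spool is on top of the stool, centred.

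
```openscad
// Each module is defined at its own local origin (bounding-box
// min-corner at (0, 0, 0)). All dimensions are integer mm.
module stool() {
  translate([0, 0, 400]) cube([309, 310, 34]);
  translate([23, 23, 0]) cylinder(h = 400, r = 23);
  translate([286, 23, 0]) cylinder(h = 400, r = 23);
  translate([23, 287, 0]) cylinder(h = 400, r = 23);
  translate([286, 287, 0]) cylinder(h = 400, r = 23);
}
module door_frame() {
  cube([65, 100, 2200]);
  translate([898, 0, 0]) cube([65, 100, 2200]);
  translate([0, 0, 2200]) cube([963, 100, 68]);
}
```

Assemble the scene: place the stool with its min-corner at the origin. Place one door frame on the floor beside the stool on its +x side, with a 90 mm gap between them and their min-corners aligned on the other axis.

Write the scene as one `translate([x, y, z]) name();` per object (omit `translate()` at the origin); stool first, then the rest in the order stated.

stool();
translate([399, 0, 0]) door_frame();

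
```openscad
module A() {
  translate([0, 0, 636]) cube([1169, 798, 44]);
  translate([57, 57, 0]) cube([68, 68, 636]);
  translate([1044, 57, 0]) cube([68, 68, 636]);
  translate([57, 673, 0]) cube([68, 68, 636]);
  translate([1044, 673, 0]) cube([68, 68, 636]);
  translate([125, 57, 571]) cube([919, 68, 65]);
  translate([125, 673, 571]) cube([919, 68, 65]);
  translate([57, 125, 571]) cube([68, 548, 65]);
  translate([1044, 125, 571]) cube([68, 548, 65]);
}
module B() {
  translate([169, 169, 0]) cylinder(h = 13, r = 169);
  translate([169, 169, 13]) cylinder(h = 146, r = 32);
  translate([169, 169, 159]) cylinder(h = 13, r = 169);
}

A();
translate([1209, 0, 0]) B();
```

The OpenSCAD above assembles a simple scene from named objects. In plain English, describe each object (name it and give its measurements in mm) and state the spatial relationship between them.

A is a table with a 1169×798 mm rectangular top, 44 mm thick, top surface at z = 680 mm, supported by four 68×68 mm square legs, each inset 57 mm from the nearest pair of top edges, running from the floor. Four apron rails, 68 mm thick and 65 mm tall, run between adjacent legs with their top edges flush with the underside of the top and their outer faces flush with the legs' outer faces.

B is a spool: two coaxial disc flanges of radius 169 mm and thickness 13 mm, joined by a core cylinder of radius 32 mm and height 146 mm. The lower flange rests on z = 0 and the three cylinders share a vertical axis.

The spool is on the floor beside the table on its +x side.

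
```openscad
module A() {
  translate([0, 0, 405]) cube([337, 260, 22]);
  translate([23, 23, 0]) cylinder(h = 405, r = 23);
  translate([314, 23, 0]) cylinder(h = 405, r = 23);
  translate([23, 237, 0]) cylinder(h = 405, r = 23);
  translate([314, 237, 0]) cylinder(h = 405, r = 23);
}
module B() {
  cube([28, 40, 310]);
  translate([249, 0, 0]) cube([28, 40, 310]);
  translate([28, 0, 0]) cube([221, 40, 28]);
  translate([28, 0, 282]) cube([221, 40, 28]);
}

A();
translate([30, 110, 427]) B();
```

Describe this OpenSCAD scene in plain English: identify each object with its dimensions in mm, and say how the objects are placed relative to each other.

A is a simple wooden stool: a rectangular seat 337 mm (x) by 260 mm (y), 22 mm thick, top face at z = 427 mm, on four round legs, each 46 mm in diameter. The legs rest on z = 0, each leg's axis is inset half a diameter from the nearest pair of seat edges (so the leg's bounding box is flush with the corner).

B is a picture frame with a 221×254 mm rectangular opening (x by z) and a uniform 28 mm border on every side. Frame depth is 40 mm along y. It is built from two vertical stiles running the full outside height and two horizontal rails spanning the gap between the stiles.

The picture frame is on top of the stool, centred.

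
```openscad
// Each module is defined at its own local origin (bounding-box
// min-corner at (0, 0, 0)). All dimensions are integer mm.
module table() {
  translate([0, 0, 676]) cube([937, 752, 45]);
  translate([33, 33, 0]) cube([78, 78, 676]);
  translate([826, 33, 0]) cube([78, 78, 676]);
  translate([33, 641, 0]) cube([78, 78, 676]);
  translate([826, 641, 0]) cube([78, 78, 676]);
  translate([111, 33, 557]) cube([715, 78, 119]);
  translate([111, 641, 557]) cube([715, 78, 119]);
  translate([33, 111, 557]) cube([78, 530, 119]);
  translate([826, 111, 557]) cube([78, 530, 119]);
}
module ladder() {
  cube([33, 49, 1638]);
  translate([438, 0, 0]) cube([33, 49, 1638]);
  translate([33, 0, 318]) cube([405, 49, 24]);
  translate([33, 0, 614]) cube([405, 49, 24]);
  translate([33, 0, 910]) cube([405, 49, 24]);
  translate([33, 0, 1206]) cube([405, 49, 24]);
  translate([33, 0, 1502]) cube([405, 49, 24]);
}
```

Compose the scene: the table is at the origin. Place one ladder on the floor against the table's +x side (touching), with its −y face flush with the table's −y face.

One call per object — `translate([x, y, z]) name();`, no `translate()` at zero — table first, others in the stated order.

table();
translate([937, 0, 0]) ladder();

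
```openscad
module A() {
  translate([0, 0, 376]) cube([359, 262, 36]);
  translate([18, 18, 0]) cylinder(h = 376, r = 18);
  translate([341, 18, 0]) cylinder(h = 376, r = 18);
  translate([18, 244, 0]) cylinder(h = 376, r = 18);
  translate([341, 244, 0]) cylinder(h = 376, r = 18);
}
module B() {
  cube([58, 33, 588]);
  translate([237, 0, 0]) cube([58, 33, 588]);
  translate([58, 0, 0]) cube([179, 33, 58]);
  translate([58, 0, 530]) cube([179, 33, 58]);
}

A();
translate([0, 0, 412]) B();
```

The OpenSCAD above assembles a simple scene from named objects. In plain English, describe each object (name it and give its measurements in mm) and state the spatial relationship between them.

A is a four-legged stool. The seat is 359×262 mm, 36 mm thick, top at z = 412 mm. It stands on four round legs, each 36 mm in diameter, from z = 0 to the seat underside, each leg's axis is inset half a diameter from the nearest pair of seat edges (so the leg's bounding box is flush with the corner).

B is a picture frame with a 179×472 mm rectangular opening (x by z) and a uniform 58 mm border on every side. Frame depth is 33 mm along y. It is built from two vertical stiles running the full outside height and two horizontal rails spanning the gap between the stiles.

The picture frame is on top of the stool.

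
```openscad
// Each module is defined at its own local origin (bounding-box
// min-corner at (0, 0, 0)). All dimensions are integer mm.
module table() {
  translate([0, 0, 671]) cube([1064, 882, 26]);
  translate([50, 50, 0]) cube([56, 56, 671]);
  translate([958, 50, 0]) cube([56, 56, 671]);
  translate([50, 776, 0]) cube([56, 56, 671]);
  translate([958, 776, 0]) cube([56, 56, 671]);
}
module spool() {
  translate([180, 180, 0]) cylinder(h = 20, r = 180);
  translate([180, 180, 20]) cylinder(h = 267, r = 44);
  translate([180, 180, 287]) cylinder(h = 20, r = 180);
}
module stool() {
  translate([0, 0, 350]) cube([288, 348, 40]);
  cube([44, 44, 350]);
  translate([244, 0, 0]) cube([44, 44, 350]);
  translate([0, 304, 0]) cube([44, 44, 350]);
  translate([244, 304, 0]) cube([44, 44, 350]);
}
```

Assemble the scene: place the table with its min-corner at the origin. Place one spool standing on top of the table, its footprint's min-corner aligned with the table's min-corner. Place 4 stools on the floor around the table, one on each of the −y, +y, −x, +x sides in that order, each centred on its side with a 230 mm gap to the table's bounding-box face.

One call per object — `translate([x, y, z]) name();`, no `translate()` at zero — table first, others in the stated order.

table();
translate([0, 0, 697]) spool();
translate([388, -578, 0]) stool();
translate([388, 1112, 0]) stool();
translate([-518, 267, 0]) stool();
translate([1294, 267, 0]) stool();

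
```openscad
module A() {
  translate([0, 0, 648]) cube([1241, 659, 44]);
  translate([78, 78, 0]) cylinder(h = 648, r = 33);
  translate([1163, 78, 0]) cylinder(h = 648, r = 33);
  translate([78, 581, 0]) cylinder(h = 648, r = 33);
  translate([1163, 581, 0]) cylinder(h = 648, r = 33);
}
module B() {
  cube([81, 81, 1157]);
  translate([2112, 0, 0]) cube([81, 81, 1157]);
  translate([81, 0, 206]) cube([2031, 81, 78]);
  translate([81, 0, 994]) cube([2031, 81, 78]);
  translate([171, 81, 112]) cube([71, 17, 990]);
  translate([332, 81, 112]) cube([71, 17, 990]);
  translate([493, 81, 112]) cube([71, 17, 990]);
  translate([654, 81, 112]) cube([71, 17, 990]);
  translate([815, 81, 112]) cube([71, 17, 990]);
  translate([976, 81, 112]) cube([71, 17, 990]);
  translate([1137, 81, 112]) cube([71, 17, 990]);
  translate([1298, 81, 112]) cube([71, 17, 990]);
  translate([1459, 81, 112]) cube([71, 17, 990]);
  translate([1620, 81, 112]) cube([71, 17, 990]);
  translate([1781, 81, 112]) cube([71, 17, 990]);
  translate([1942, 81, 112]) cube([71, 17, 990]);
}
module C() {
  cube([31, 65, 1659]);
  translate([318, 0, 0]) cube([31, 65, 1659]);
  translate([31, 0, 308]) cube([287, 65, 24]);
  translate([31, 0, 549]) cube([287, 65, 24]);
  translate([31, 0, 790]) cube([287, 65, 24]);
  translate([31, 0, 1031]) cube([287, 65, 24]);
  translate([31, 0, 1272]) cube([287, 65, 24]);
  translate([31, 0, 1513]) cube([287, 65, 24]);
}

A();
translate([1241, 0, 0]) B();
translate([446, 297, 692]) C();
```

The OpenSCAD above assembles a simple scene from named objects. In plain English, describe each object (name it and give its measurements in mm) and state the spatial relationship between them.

A is a table: top 1241 mm (x) × 659 mm (y), 44 mm thick, upper face at z = 692 mm, on four round legs of 66 mm diameter, each leg's bounding box inset 45 mm from the nearest pair of top edges, running from z = 0 to the bottom of the top.

B is a fence section. Two 81×81 mm posts, 1157 mm tall, stand on the floor with a clear span of 2031 mm between their inner faces. Two horizontal rails of 81×78 mm section span the gap between the posts with their undersides at z = 206 mm and z = 994 mm, flush with the posts' −y face. 12 pickets, each 71 mm wide, 17 mm thick and 990 mm tall, are fixed to the +y face of the rails with their bottoms at z = 112 mm, evenly spaced across the span with equal gaps (rounded down to the nearest mm) at the −x end and between each pair — any rounding remainder accumulates at the +x end.

C is a wooden ladder with two side rails of 31×65 mm section and 1659 mm height, set 349 mm apart overall. Between them run 6 rectangular rungs (65 mm deep, 24 mm thick), front faces flush with the rails' −y face. The bottom of the first rung is 308 mm above the floor and each subsequent rung is 241 mm higher than the one below.

The fence section is against the table's +x side, with their −y faces flush. The ladder is on top of the table, centred.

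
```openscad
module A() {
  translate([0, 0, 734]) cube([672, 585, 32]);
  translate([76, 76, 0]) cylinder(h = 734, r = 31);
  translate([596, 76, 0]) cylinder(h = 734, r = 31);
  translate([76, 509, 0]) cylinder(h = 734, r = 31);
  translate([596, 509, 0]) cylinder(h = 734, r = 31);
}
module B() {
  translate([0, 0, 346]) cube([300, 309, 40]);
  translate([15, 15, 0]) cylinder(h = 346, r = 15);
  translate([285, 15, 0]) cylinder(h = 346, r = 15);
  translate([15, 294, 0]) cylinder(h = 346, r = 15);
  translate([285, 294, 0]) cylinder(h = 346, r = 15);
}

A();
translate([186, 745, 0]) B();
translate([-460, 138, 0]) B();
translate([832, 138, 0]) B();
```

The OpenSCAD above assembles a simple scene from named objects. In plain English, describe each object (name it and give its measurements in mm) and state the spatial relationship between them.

A is a table: top 672 mm (x) × 585 mm (y), 32 mm thick, upper face at z = 766 mm, on four round legs of 62 mm diameter, each leg's bounding box inset 45 mm from the nearest pair of top edges, running from z = 0 to the bottom of the top.

B is a simple wooden stool: a rectangular seat 300 mm (x) by 309 mm (y), 40 mm thick, top face at z = 386 mm, on four round legs, each 30 mm in diameter. The legs rest on z = 0, each leg's axis is inset half a diameter from the nearest pair of seat edges (so the leg's bounding box is flush with the corner).

Three stools sit around the table at the +y, −x, +x sides.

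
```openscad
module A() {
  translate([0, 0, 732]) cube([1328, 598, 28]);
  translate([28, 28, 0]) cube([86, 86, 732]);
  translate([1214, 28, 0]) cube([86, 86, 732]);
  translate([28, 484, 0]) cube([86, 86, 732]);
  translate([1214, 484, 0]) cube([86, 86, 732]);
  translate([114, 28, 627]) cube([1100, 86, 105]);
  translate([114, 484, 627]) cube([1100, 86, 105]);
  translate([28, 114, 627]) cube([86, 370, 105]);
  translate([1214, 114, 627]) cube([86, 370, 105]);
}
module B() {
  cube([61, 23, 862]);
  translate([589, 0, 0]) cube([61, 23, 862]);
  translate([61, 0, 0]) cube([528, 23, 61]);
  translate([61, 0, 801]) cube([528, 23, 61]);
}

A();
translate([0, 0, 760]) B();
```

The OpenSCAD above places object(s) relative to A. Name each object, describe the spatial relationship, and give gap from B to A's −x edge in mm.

The picture frame's min-x is at 0; the table's min-x is 0; gap = 0 mm.

A is a table. B is a picture frame. The picture frame is on top of the table. The gap from the picture frame to the table's −x edge is 0 mm.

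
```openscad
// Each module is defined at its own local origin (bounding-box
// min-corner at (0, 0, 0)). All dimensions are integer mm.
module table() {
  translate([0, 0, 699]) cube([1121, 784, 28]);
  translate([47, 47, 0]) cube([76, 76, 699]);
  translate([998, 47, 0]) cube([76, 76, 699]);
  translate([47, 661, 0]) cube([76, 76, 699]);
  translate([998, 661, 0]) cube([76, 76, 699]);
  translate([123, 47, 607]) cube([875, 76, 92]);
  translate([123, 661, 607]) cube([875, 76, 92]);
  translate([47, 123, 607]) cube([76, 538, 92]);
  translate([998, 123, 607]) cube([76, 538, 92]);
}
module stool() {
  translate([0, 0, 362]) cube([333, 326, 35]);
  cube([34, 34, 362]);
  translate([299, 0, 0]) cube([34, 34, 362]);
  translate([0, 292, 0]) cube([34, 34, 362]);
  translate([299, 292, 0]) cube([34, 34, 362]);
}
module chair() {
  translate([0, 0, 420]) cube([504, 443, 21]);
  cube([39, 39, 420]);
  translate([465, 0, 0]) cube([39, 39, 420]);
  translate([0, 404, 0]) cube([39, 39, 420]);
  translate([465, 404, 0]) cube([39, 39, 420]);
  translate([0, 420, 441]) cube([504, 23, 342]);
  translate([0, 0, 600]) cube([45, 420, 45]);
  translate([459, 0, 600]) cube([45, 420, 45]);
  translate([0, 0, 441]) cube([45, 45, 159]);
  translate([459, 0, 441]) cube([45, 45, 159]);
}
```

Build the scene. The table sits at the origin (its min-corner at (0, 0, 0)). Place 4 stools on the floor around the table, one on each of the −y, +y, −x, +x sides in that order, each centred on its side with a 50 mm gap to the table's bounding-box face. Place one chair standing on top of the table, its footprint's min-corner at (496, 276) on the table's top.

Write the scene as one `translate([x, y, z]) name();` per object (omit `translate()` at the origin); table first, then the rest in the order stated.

table();
translate([394, -376, 0]) stool();
translate([394, 834, 0]) stool();
translate([-383, 229, 0]) stool();
translate([1171, 229, 0]) stool();
translate([496, 276, 727]) chair();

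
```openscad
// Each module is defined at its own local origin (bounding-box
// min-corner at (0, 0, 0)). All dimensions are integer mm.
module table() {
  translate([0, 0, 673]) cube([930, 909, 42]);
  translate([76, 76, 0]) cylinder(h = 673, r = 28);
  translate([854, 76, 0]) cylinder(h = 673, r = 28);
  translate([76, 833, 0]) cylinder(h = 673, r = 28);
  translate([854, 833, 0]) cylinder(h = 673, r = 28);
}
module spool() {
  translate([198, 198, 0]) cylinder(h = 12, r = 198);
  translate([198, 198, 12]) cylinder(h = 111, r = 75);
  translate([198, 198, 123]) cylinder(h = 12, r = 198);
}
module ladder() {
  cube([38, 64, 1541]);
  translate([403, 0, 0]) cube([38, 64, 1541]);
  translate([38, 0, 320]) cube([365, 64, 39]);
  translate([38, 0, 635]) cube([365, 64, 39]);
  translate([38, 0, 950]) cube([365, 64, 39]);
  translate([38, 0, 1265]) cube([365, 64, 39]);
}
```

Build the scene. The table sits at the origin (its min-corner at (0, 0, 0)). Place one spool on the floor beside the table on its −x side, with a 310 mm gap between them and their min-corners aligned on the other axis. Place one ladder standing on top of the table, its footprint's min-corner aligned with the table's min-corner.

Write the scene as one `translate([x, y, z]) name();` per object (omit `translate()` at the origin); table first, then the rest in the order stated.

table();
translate([-706, 0, 0]) spool();
translate([0, 0, 715]) ladder();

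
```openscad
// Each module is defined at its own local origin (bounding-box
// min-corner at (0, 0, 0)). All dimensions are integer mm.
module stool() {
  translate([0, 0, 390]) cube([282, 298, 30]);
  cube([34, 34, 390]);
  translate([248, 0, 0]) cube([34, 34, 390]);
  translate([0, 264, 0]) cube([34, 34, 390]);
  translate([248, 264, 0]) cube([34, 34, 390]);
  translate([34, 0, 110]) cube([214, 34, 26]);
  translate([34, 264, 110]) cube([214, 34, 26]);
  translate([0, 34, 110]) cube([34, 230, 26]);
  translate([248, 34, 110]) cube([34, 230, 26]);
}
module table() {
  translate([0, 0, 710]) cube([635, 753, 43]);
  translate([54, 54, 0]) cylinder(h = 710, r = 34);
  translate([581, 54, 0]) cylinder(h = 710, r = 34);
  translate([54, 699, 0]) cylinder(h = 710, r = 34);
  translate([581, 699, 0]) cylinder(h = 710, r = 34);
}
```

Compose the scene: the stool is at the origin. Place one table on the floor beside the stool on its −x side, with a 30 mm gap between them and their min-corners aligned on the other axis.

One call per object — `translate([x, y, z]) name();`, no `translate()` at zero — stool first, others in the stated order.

stool();
translate([-665, 0, 0]) table();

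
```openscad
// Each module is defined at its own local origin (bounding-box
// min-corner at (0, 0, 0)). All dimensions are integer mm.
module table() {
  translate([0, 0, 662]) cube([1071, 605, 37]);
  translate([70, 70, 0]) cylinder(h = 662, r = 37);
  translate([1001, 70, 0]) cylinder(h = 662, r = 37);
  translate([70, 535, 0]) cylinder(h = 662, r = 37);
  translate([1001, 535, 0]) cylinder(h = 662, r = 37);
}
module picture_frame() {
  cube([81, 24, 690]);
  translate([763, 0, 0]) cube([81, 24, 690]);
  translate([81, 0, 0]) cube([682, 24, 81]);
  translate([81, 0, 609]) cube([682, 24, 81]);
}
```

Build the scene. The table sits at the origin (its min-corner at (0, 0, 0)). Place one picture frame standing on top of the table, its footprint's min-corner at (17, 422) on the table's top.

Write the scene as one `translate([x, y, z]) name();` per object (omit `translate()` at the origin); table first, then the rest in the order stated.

table();
translate([17, 422, 699]) picture_frame();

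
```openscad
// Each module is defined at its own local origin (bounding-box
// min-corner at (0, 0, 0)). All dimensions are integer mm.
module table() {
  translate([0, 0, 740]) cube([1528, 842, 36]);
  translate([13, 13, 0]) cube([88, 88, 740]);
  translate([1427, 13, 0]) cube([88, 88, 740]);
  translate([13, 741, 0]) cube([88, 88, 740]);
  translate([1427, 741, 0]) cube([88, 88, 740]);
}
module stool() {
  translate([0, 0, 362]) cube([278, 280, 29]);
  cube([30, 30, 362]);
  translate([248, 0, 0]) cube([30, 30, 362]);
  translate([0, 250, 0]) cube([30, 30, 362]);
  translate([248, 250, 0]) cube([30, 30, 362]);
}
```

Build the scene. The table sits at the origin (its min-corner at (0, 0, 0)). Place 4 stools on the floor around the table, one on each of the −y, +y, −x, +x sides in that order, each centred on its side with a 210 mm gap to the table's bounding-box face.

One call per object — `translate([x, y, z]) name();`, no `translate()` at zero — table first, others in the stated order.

table();
translate([625, -490, 0]) stool();
translate([625, 1052, 0]) stool();
translate([-488, 281, 0]) stool();
translate([1738, 281, 0]) stool();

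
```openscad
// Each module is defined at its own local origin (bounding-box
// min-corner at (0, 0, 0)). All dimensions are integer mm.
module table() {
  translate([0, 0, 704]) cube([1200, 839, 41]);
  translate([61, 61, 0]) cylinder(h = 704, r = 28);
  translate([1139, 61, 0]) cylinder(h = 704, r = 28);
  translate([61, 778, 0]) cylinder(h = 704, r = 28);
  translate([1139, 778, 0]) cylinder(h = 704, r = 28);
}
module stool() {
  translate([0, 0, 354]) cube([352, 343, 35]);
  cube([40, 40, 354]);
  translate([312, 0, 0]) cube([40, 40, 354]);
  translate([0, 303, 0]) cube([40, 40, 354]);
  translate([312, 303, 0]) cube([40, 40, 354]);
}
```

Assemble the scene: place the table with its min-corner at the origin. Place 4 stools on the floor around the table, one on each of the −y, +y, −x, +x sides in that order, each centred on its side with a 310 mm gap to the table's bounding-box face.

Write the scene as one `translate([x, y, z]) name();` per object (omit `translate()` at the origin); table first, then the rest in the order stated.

table();
translate([424, -653, 0]) stool();
translate([424, 1149, 0]) stool();
translate([-662, 248, 0]) stool();
translate([1510, 248, 0]) stool();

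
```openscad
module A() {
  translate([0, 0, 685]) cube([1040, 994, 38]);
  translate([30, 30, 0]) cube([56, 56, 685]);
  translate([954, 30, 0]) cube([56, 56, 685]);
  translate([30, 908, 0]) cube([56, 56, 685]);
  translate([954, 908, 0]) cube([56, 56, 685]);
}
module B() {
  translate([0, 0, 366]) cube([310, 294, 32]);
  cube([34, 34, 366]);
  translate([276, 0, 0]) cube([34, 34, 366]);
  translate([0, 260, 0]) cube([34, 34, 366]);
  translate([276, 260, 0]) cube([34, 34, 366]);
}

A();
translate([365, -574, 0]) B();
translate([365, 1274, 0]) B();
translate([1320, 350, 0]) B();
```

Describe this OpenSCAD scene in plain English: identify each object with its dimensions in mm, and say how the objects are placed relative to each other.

A is a table with a 1040×994 mm rectangular top, 38 mm thick, top surface at z = 723 mm, supported by four 56×56 mm square legs, each inset 30 mm from the nearest pair of top edges, running from the floor.

B is a four-legged stool. The seat is 310×294 mm, 32 mm thick, top at z = 398 mm. It stands on four square legs, each 34×34 mm in cross-section, from z = 0 to the seat underside, each flush with a corner of the seat.

Three stools sit around the table at the −y, +y, +x sides.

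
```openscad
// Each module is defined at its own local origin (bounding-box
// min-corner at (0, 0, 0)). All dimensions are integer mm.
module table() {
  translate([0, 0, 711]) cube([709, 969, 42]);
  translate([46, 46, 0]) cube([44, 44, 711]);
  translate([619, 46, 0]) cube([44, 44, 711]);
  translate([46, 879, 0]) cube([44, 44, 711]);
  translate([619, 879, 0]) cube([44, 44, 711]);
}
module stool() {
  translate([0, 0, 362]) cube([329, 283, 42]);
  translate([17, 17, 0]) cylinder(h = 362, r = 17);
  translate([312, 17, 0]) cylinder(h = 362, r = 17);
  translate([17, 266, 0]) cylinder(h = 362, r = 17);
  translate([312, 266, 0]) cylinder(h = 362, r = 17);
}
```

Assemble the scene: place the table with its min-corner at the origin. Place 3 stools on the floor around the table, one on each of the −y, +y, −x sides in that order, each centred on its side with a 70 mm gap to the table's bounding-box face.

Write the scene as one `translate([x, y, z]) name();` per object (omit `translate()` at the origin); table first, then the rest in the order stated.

table();
translate([190, -353, 0]) stool();
translate([190, 1039, 0]) stool();
translate([-399, 343, 0]) stool();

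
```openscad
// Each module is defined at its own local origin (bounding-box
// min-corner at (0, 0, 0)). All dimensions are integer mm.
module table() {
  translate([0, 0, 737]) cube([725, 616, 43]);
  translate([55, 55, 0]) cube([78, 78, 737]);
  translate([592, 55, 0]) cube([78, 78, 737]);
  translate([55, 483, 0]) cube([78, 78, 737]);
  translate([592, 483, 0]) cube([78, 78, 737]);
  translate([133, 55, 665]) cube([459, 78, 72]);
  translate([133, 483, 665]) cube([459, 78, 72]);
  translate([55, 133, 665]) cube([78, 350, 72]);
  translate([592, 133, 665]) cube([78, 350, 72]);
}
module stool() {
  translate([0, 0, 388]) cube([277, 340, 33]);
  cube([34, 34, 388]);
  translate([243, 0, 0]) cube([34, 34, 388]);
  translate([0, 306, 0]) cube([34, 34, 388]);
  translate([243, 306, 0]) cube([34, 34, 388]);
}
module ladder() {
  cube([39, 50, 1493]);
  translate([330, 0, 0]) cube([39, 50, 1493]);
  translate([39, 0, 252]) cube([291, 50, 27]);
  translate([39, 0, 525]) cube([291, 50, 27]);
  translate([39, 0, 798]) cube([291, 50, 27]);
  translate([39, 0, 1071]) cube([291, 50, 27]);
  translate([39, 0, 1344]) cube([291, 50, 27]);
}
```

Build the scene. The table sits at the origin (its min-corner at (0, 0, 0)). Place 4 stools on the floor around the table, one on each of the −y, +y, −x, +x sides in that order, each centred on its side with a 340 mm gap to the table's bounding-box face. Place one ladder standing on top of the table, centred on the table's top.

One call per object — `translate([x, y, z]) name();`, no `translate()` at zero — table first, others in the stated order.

table();
translate([224, -680, 0]) stool();
translate([224, 956, 0]) stool();
translate([-617, 138, 0]) stool();
translate([1065, 138, 0]) stool();
translate([178, 283, 780]) ladder();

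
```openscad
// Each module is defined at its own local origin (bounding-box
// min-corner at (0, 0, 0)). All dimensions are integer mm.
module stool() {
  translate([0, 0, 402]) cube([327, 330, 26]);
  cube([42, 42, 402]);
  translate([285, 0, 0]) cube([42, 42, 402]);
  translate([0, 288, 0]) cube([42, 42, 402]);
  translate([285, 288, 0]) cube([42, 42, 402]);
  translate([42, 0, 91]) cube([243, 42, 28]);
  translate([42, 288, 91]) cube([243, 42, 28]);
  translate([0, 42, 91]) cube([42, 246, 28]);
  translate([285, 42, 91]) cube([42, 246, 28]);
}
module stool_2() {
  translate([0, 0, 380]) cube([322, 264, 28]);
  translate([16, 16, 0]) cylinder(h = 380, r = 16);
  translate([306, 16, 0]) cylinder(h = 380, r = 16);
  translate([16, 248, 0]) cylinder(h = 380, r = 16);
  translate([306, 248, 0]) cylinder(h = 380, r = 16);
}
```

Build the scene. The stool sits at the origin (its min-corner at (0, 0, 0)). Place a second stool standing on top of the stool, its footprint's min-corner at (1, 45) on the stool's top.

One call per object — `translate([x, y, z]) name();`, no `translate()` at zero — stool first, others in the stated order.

stool();
translate([1, 45, 428]) stool_2();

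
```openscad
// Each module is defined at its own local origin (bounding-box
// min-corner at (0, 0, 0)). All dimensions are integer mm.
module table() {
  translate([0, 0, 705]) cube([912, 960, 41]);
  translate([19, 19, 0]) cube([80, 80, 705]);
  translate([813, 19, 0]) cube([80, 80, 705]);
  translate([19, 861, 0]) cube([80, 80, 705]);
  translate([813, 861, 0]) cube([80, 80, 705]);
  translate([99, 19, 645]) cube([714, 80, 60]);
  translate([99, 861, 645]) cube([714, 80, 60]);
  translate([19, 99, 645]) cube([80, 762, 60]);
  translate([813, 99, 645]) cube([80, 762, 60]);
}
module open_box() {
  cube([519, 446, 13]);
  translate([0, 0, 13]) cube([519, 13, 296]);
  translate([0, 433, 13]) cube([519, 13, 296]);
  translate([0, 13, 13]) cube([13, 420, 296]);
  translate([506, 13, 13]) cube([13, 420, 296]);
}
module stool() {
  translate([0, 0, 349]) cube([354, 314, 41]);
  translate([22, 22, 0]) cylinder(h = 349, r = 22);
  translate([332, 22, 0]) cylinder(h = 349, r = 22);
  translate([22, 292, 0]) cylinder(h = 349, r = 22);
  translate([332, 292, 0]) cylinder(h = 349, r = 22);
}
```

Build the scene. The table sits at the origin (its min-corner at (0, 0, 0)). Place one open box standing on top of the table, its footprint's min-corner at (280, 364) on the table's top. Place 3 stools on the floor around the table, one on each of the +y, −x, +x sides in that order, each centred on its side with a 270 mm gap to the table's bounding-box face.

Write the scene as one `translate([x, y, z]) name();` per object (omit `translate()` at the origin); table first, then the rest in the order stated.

table();
translate([280, 364, 746]) open_box();
translate([279, 1230, 0]) stool();
translate([-624, 323, 0]) stool();
translate([1182, 323, 0]) stool();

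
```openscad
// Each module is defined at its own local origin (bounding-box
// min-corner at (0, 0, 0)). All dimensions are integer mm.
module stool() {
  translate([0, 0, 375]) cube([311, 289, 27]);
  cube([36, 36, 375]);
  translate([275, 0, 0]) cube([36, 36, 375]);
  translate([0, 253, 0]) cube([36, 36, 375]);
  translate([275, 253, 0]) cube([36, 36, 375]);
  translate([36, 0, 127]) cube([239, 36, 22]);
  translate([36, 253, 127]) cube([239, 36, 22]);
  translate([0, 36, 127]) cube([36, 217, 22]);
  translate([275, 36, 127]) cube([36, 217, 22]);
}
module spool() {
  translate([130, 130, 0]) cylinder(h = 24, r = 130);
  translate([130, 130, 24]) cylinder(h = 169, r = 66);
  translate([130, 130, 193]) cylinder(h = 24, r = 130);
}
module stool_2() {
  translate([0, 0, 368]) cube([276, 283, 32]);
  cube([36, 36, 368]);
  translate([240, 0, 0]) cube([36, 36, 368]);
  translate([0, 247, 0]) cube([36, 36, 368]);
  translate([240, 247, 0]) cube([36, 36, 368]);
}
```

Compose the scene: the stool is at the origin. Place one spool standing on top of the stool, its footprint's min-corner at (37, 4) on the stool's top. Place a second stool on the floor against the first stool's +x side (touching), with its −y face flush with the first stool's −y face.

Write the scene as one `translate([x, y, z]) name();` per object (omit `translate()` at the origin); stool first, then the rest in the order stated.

stool();
translate([37, 4, 402]) spool();
translate([311, 0, 0]) stool_2();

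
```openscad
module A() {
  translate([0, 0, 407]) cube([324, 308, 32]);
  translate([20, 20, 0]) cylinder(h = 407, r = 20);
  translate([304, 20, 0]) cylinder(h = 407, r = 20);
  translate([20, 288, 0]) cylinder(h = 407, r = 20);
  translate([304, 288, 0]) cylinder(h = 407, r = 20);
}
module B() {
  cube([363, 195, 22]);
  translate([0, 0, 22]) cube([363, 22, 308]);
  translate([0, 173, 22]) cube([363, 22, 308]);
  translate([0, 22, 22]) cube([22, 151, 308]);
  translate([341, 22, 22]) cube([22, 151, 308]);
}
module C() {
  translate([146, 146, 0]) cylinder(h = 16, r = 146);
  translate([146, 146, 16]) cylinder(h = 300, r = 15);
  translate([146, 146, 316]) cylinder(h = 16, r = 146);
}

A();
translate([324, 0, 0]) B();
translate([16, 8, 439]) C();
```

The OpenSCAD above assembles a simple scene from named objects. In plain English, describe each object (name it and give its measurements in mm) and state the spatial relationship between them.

A is a four-legged stool. The seat is 324×308 mm, 32 mm thick, top at z = 439 mm. It stands on four round legs, each 40 mm in diameter, from z = 0 to the seat underside, each leg's axis is inset half a diameter from the nearest pair of seat edges (so the leg's bounding box is flush with the corner).

B is an open-topped rectangular box: outside dimensions 363×195×330 mm, with a uniform wall and base thickness of 22 mm. The base is a full 363×195 slab on the floor; four walls sit on top of the base. The front and back walls (the −y and +y sides) span the full width; the two side walls fit between them.

C is a spool: two coaxial disc flanges of radius 146 mm and thickness 16 mm, joined by a core cylinder of radius 15 mm and height 300 mm. The lower flange rests on z = 0 and the three cylinders share a vertical axis.

The open box is against the stool's +x side, with their −y faces flush. The spool is on top of the stool, centred.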